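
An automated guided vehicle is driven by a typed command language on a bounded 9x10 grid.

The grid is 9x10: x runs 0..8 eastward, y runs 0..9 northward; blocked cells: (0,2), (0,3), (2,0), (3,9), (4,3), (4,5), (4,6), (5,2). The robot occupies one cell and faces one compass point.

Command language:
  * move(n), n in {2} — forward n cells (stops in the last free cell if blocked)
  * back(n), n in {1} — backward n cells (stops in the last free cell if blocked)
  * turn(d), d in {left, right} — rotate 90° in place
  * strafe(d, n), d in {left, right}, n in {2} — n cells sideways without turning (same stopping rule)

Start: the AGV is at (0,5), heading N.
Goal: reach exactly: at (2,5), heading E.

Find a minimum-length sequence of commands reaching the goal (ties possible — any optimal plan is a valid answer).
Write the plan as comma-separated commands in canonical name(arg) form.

strafe(right, 2), turn(right)

from: at (0,5), heading N
1. strafe(right, 2) → at (2,5), heading N
2. turn(right) → at (2,5), heading E
shorter routes all fall short; 2 is best.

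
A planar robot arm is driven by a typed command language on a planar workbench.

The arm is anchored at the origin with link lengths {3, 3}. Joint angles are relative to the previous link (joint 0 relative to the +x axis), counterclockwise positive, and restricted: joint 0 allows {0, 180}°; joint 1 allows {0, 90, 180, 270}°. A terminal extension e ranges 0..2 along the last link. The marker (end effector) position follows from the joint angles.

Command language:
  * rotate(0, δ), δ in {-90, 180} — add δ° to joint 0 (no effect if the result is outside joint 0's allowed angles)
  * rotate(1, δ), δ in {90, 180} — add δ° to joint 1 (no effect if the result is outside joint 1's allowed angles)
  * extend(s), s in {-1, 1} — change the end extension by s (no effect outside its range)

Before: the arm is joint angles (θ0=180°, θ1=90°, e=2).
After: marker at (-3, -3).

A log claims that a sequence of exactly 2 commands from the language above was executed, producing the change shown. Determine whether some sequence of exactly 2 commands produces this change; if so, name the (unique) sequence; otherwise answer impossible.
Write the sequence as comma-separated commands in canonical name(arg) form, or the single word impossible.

extend(-1), extend(-1)

start: joint angles (θ0=180°, θ1=90°, e=2)
t=1 extend(-1) ⇒ joint angles (θ0=180°, θ1=90°, e=1)
t=2 extend(-1) ⇒ joint angles (θ0=180°, θ1=90°, e=0)
no other 2-command option fits: unique.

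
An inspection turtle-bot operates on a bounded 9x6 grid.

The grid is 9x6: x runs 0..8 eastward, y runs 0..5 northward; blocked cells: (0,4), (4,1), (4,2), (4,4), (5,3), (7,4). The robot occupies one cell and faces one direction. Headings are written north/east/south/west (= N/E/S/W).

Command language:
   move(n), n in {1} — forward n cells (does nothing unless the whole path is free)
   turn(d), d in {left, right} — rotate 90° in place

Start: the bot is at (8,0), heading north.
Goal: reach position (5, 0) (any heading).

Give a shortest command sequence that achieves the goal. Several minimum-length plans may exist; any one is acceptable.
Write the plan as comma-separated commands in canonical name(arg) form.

turn(left), move(1), move(1), move(1)

t0: at (8,0), heading north
t=1 turn(left) ⇒ at (8,0), heading west
t=2 move(1) ⇒ at (7,0), heading west
t=3 move(1) ⇒ at (6,0), heading west
t=4 move(1) ⇒ at (5,0), heading west
no 3-step plan works, so 4 is optimal.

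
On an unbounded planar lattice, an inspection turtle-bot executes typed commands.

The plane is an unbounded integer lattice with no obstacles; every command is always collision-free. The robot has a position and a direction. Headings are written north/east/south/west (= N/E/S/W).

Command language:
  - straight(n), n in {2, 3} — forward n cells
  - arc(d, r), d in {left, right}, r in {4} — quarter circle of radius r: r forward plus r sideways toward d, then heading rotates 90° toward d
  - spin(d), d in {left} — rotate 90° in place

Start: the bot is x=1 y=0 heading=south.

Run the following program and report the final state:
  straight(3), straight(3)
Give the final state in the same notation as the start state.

x=1 y=-6 heading=south

begin: x=1 y=0 heading=south
[1] after straight(3): x=1 y=-3 heading=south
[2] after straight(3): x=1 y=-6 heading=south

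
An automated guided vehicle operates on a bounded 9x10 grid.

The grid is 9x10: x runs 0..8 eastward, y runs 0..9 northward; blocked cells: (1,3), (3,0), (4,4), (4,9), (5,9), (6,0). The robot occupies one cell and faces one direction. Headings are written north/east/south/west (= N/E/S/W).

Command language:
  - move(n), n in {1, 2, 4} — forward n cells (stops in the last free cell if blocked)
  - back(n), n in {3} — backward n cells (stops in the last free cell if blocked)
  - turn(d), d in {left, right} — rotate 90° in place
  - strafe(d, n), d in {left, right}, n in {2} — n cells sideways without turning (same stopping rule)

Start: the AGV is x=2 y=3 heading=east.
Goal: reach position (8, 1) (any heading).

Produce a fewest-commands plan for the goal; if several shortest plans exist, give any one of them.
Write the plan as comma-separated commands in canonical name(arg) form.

start: x=2 y=3 heading=east
step 1 (strafe(right, 2)): x=2 y=1 heading=east
step 2 (move(4)): x=6 y=1 heading=east
step 3 (move(4)): x=8 y=1 heading=east
shorter routes all fall short; 3 is best.

strafe(right, 2), move(4), move(4)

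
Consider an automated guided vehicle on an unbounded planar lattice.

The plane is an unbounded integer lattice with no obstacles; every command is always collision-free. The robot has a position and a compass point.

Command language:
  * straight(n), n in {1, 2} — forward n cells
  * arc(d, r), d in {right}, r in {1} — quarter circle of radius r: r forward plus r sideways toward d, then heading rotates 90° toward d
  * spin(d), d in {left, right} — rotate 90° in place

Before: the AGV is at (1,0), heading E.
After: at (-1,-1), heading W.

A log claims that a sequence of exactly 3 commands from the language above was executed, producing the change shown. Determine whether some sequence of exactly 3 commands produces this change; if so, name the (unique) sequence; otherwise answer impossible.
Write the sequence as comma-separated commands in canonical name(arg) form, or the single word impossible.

spin(right), arc(right, 1), straight(1)

key: position moved to (-1,-1) AND the heading swung to W — translation plus rotation needed
t0: at (1,0), heading E
t=1 spin(right) ⇒ at (1,0), heading S
t=2 arc(right, 1) ⇒ at (0,-1), heading W
t=3 straight(1) ⇒ at (-1,-1), heading W
no other 3-command option fits: unique.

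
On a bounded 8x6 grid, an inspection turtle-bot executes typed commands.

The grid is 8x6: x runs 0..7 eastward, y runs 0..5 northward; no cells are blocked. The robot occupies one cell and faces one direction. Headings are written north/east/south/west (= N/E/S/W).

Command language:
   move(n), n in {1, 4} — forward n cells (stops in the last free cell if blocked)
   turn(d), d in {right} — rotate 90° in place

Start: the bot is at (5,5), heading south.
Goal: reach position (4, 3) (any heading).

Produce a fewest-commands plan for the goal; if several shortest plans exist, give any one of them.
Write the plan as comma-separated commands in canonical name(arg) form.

t0: at (5,5), heading south
[1] after move(1): at (5,4), heading south
[2] after move(1): at (5,3), heading south
[3] after turn(right): at (5,3), heading west
[4] after move(1): at (4,3), heading west
shorter routes all fall short; 4 is best.

move(1), move(1), turn(right), move(1)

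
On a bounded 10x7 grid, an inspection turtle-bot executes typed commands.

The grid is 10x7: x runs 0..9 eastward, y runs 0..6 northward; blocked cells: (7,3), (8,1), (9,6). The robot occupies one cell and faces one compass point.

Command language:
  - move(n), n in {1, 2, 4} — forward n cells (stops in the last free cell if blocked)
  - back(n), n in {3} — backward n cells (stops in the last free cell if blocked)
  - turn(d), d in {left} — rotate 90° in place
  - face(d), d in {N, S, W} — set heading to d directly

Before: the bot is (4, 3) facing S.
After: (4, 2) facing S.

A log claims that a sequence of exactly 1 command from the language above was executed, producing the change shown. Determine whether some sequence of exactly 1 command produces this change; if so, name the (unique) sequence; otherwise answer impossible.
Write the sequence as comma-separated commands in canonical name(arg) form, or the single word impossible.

key: still facing S — the one step turns nothing
begin: (4, 3) facing S
[1] after move(1): (4, 2) facing S
no other 1-command option fits: unique.

move(1)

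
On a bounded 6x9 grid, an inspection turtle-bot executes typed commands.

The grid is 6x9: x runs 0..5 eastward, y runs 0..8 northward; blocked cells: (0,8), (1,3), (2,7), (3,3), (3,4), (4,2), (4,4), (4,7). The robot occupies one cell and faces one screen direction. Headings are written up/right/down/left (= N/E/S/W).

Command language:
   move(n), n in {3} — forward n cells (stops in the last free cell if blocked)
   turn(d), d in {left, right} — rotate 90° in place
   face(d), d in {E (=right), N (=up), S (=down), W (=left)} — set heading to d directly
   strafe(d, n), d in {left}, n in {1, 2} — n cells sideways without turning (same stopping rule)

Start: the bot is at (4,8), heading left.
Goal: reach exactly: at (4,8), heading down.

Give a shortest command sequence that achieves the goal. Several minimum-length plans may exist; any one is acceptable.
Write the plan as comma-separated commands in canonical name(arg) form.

turn(left)

begin: at (4,8), heading left
[1] after turn(left): at (4,8), heading down
shorter routes all fall short; 1 is best.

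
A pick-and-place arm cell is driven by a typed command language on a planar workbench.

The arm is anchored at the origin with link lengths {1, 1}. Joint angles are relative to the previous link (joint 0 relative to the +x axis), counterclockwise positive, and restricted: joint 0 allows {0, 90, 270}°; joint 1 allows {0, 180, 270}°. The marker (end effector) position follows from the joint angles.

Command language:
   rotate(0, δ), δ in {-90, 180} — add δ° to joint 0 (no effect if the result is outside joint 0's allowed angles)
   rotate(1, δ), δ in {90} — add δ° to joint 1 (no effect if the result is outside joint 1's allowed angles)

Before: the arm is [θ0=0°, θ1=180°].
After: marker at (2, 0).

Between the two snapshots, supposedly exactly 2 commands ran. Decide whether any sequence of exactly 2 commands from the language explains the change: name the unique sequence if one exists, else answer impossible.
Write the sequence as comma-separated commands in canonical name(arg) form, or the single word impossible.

rotate(1, 90), rotate(1, 90)

t0: [θ0=0°, θ1=180°]
t=1 rotate(1, 90) ⇒ [θ0=0°, θ1=270°]
t=2 rotate(1, 90) ⇒ [θ0=0°, θ1=0°]
no other 2-command option fits: unique.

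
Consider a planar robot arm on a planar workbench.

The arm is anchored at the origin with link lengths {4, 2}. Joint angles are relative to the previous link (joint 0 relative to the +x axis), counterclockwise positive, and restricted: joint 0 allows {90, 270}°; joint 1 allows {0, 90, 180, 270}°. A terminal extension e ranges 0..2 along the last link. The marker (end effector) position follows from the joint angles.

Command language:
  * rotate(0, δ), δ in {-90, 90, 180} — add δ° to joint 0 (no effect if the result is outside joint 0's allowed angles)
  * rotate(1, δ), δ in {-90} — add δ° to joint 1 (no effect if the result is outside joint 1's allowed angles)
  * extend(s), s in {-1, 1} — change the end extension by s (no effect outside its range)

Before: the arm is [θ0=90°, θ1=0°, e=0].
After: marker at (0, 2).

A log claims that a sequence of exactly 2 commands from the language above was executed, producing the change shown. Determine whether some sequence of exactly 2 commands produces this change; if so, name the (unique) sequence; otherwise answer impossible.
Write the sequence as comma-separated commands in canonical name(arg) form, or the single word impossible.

rotate(1, -90), rotate(1, -90)

t0: [θ0=90°, θ1=0°, e=0]
t=1 rotate(1, -90) ⇒ [θ0=90°, θ1=270°, e=0]
t=2 rotate(1, -90) ⇒ [θ0=90°, θ1=180°, e=0]
no rival 2-sequence matches.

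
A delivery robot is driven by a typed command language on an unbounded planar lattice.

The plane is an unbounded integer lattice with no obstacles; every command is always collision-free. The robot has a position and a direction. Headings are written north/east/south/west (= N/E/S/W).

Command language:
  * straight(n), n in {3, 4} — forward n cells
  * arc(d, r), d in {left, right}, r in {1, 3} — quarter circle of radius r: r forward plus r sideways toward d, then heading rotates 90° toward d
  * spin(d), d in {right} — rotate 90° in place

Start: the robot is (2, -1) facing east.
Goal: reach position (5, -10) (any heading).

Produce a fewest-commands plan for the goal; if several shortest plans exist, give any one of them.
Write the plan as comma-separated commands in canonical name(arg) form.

arc(right, 3), straight(3), straight(3)

t0: (2, -1) facing east
step 1 (arc(right, 3)): (5, -4) facing south
step 2 (straight(3)): (5, -7) facing south
step 3 (straight(3)): (5, -10) facing south
no 2-step plan works, so 3 is optimal.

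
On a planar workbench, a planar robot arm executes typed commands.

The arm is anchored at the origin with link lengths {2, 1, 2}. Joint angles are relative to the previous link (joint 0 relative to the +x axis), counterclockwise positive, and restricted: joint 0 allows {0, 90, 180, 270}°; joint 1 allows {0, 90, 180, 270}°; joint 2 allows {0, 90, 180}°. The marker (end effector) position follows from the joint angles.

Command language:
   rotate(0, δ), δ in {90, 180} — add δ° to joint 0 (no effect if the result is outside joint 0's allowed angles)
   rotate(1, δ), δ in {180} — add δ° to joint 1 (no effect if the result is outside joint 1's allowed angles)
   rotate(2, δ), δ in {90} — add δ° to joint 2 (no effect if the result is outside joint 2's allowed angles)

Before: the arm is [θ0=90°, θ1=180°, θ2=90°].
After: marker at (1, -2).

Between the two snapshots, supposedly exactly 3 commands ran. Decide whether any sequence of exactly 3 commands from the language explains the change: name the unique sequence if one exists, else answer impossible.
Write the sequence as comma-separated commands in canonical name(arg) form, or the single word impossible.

rotate(0, 90), rotate(0, 90), rotate(0, 90)

t0: [θ0=90°, θ1=180°, θ2=90°]
step 1 (rotate(0, 90)): [θ0=180°, θ1=180°, θ2=90°]
step 2 (rotate(0, 90)): [θ0=270°, θ1=180°, θ2=90°]
step 3 (rotate(0, 90)): [θ0=0°, θ1=180°, θ2=90°]
no other 3-command option fits: unique.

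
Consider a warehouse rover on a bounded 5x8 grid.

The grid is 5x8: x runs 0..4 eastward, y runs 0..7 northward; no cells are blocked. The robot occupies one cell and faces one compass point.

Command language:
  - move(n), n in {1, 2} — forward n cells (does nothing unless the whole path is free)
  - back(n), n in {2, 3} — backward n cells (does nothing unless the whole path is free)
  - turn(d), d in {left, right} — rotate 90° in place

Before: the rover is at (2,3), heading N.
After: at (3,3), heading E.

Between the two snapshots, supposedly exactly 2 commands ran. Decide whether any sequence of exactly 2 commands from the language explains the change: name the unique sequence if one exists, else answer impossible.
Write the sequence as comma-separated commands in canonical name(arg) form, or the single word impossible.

turn(right), move(1)

key: position moved to (3,3) AND the heading swung to E — translation plus rotation needed
initial: at (2,3), heading N
step 1 (turn(right)): at (2,3), heading E
step 2 (move(1)): at (3,3), heading E
all 36 alternatives checked — unique.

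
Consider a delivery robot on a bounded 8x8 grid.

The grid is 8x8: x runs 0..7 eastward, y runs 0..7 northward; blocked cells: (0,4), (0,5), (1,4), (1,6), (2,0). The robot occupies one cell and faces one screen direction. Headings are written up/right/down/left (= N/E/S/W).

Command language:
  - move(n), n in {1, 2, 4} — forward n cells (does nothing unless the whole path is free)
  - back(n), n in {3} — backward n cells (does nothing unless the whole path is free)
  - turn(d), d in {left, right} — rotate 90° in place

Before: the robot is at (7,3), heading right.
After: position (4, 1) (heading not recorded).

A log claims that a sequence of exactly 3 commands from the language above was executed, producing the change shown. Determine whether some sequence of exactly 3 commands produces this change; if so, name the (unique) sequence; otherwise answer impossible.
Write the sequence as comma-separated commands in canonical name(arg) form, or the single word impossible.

key: order matters: swapping back(3) and move(2) lands elsewhere
start: at (7,3), heading right
[1] after back(3): at (4,3), heading right
[2] after turn(right): at (4,3), heading down
[3] after move(2): at (4,1), heading down
no rival 3-sequence matches.

back(3), turn(right), move(2)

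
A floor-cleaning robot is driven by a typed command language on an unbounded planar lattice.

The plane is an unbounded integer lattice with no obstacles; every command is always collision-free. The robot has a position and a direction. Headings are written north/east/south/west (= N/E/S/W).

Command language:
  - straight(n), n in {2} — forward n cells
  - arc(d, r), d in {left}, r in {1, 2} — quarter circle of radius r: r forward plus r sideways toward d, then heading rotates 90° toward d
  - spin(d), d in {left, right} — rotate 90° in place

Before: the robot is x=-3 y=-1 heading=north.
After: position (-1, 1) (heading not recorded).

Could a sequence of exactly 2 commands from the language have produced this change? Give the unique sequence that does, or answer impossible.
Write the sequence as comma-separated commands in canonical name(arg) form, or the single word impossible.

spin(right), arc(left, 2)

key: order matters: swapping spin(right) and arc(left, 2) lands elsewhere
from: x=-3 y=-1 heading=north
step 1 (spin(right)): x=-3 y=-1 heading=east
step 2 (arc(left, 2)): x=-1 y=1 heading=north
no other 2-command option fits: unique.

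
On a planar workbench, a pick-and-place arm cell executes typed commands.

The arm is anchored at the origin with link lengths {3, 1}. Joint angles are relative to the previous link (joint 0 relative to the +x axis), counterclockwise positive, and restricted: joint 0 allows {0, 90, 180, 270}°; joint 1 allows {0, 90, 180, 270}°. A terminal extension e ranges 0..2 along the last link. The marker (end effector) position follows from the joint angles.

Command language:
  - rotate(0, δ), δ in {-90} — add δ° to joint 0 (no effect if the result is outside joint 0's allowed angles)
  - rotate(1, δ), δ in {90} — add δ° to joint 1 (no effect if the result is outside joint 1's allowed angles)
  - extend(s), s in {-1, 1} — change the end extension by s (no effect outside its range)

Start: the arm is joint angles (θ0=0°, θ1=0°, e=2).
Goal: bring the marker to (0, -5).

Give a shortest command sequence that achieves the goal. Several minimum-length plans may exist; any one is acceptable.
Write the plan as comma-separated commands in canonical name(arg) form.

initial: joint angles (θ0=0°, θ1=0°, e=2)
t=1 rotate(0, -90) ⇒ joint angles (θ0=270°, θ1=0°, e=2)
t=2 extend(-1) ⇒ joint angles (θ0=270°, θ1=0°, e=1)
no 1-step plan works, so 2 is optimal.

rotate(0, -90), extend(-1)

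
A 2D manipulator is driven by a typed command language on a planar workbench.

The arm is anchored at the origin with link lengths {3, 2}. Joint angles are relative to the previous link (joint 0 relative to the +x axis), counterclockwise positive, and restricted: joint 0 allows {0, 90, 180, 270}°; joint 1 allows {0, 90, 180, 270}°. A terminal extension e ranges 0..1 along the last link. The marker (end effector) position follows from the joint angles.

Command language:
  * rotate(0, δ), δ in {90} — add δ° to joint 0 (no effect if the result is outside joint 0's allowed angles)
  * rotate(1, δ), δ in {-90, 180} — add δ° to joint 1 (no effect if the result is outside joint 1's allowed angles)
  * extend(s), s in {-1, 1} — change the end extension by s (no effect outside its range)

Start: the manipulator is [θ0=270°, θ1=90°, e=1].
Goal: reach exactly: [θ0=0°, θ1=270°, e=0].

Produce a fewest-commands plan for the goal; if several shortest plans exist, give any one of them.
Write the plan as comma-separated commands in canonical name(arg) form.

extend(-1), rotate(1, 180), rotate(0, 90)

start: [θ0=270°, θ1=90°, e=1]
[1] after extend(-1): [θ0=270°, θ1=90°, e=0]
[2] after rotate(1, 180): [θ0=270°, θ1=270°, e=0]
[3] after rotate(0, 90): [θ0=0°, θ1=270°, e=0]
minimal: 3 command(s), checked below 3.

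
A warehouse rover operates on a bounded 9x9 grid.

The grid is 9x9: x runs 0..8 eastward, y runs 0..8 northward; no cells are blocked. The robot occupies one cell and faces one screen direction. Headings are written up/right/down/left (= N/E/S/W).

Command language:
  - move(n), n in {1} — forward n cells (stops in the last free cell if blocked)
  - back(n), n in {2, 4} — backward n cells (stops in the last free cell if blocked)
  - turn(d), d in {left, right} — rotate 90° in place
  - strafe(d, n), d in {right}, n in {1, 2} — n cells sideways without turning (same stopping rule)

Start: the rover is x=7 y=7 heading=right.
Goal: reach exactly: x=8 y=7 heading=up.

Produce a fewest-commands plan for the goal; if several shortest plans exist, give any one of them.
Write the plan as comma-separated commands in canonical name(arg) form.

move(1), turn(left)

from: x=7 y=7 heading=right
1. move(1) → x=8 y=7 heading=right
2. turn(left) → x=8 y=7 heading=up
no 1-step plan works, so 2 is optimal.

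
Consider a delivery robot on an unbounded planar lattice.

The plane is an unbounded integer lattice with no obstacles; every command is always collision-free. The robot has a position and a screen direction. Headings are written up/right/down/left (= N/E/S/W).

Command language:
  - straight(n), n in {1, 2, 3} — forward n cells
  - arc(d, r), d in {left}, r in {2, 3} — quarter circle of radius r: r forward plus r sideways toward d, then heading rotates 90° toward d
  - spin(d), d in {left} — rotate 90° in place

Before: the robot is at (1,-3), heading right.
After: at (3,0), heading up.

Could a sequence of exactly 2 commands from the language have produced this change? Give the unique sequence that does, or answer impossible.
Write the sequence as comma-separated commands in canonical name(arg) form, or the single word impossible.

key: cell and facing (now N) both changed — the 2 commands mix motion and turning
begin: at (1,-3), heading right
[1] after arc(left, 2): at (3,-1), heading up
[2] after straight(1): at (3,0), heading up
no other 2-command option fits: unique.

arc(left, 2), straight(1)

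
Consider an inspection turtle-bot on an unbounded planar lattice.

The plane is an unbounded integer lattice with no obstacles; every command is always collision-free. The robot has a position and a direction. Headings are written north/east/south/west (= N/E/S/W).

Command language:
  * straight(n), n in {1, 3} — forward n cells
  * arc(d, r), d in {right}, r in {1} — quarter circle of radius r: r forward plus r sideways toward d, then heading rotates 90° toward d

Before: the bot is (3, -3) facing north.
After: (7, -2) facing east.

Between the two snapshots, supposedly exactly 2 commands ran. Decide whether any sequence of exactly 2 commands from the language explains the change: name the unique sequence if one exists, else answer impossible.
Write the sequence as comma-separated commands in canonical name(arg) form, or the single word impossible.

key: order matters: swapping arc(right, 1) and straight(3) lands elsewhere
t0: (3, -3) facing north
1. arc(right, 1) → (4, -2) facing east
2. straight(3) → (7, -2) facing east
uniquely the one of 9 2-step routes that fits.

arc(right, 1), straight(3)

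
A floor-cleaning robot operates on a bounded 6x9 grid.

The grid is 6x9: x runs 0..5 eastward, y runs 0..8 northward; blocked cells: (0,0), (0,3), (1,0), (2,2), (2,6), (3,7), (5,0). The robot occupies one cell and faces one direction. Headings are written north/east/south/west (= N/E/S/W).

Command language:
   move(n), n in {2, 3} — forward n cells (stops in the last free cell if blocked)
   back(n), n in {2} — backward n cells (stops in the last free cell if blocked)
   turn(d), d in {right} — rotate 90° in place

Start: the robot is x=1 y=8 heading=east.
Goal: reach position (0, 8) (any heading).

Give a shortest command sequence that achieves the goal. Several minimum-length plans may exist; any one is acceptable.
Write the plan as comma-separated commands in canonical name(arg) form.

start: x=1 y=8 heading=east
1. back(2) → x=0 y=8 heading=east
nothing shorter than 1 reaches the goal.

back(2)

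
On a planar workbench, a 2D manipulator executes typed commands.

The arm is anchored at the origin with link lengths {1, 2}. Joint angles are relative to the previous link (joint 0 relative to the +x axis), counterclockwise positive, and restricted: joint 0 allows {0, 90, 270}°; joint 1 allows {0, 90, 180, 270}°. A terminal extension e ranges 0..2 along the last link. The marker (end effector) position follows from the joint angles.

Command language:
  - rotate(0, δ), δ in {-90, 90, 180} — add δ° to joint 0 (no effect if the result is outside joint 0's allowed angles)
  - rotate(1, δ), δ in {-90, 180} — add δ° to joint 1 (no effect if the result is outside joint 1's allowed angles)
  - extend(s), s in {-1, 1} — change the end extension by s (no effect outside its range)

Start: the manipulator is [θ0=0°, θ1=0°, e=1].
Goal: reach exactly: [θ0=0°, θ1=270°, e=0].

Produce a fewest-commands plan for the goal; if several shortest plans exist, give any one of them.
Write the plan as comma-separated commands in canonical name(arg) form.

t0: [θ0=0°, θ1=0°, e=1]
t=1 extend(-1) ⇒ [θ0=0°, θ1=0°, e=0]
t=2 rotate(1, -90) ⇒ [θ0=0°, θ1=270°, e=0]
nothing shorter than 2 reaches the goal.

extend(-1), rotate(1, -90)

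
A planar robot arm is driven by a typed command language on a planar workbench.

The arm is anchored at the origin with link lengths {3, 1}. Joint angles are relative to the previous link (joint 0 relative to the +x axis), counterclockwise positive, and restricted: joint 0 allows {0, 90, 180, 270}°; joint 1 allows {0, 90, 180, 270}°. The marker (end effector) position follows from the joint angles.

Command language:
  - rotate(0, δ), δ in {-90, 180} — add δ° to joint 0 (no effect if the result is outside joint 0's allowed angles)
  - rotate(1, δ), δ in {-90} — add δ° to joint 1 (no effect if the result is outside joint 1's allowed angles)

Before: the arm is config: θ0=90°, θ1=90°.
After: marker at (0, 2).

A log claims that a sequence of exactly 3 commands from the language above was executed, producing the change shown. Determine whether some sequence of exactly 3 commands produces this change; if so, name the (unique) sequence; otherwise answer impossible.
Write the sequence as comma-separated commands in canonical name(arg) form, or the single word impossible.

rotate(1, -90), rotate(1, -90), rotate(1, -90)

begin: config: θ0=90°, θ1=90°
step 1 (rotate(1, -90)): config: θ0=90°, θ1=0°
step 2 (rotate(1, -90)): config: θ0=90°, θ1=270°
step 3 (rotate(1, -90)): config: θ0=90°, θ1=180°
all 27 alternatives checked — unique.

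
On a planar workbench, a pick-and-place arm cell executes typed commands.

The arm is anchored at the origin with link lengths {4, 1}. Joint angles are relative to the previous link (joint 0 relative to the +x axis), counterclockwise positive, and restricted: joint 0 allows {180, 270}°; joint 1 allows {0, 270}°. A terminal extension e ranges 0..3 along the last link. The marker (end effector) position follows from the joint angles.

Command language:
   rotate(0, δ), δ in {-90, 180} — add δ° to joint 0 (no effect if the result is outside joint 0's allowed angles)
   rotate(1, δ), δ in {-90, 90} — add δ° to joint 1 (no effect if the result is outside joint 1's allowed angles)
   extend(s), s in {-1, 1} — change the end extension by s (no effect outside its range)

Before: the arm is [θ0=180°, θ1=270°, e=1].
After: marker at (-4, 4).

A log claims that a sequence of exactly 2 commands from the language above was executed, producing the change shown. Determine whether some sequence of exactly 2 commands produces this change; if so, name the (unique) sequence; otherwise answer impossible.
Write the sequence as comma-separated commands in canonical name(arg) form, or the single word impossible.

begin: [θ0=180°, θ1=270°, e=1]
[1] after extend(1): [θ0=180°, θ1=270°, e=2]
[2] after extend(1): [θ0=180°, θ1=270°, e=3]
all 36 alternatives checked — unique.

extend(1), extend(1)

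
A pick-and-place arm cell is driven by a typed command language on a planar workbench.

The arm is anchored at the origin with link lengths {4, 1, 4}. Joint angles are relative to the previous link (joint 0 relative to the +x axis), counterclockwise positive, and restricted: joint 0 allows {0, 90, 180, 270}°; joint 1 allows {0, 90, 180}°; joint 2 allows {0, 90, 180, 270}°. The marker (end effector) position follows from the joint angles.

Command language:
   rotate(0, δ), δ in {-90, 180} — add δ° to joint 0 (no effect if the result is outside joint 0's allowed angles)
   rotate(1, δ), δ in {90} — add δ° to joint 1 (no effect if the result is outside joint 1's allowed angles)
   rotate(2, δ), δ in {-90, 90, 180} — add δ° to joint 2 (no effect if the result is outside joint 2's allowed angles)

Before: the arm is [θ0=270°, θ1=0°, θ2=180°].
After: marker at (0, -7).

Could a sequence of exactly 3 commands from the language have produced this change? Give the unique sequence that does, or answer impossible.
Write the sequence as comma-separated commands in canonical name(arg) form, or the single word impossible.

from: [θ0=270°, θ1=0°, θ2=180°]
step 1 (rotate(1, 90)): [θ0=270°, θ1=90°, θ2=180°]
step 2 (rotate(1, 90)): [θ0=270°, θ1=180°, θ2=180°]
step 3 (rotate(1, 90)): [θ0=270°, θ1=180°, θ2=180°]
no rival 3-sequence matches.

rotate(1, 90), rotate(1, 90), rotate(1, 90)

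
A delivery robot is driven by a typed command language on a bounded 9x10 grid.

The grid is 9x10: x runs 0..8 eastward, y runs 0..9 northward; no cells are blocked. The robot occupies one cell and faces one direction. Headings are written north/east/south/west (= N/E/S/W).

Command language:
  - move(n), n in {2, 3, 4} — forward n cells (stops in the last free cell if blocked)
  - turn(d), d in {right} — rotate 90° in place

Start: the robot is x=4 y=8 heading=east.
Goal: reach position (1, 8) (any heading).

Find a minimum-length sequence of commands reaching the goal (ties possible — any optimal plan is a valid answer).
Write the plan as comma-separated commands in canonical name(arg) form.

turn(right), turn(right), move(3)

begin: x=4 y=8 heading=east
1. turn(right) → x=4 y=8 heading=south
2. turn(right) → x=4 y=8 heading=west
3. move(3) → x=1 y=8 heading=west
nothing shorter than 3 reaches the goal.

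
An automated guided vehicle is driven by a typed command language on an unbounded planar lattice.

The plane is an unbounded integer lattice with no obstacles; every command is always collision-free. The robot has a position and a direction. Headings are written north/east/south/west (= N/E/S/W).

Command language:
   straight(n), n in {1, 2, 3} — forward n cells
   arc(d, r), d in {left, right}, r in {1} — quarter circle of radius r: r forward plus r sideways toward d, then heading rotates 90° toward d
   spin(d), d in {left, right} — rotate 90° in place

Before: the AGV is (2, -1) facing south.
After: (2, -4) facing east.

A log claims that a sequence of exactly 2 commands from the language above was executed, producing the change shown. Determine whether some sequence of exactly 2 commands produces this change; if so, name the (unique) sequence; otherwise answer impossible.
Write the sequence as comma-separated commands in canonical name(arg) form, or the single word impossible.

straight(3), spin(left)

key: running spin(left) before straight(3) would end elsewhere — order is forced
t0: (2, -1) facing south
t=1 straight(3) ⇒ (2, -4) facing south
t=2 spin(left) ⇒ (2, -4) facing east
no other 2-command option fits: unique.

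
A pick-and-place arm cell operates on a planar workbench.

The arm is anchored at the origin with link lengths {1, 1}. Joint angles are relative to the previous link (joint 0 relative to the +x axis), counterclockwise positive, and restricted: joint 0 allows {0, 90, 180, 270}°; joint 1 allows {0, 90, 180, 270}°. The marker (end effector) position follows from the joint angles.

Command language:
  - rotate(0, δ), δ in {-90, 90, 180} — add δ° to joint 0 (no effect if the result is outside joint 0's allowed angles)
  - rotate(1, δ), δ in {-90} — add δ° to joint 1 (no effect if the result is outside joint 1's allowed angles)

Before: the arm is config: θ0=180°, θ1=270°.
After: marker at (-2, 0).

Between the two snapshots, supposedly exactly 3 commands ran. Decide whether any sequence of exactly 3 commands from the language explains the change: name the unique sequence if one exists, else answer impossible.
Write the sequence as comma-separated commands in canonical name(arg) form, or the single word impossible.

start: config: θ0=180°, θ1=270°
step 1 (rotate(1, -90)): config: θ0=180°, θ1=180°
step 2 (rotate(1, -90)): config: θ0=180°, θ1=90°
step 3 (rotate(1, -90)): config: θ0=180°, θ1=0°
all 64 alternatives checked — unique.

rotate(1, -90), rotate(1, -90), rotate(1, -90)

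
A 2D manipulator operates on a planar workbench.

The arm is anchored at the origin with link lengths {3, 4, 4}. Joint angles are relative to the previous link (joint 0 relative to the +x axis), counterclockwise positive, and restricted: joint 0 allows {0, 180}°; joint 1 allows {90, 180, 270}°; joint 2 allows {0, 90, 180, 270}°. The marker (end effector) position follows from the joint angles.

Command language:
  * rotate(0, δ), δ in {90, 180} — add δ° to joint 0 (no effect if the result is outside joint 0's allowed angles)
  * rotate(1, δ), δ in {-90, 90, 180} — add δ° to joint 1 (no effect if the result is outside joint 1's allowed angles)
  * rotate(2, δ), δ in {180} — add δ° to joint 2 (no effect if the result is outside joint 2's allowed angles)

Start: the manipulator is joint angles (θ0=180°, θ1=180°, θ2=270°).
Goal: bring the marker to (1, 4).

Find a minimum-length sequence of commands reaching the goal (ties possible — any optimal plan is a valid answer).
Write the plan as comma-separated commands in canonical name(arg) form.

start: joint angles (θ0=180°, θ1=180°, θ2=270°)
[1] after rotate(2, 180): joint angles (θ0=180°, θ1=180°, θ2=90°)
no 0-step plan works, so 1 is optimal.

rotate(2, 180)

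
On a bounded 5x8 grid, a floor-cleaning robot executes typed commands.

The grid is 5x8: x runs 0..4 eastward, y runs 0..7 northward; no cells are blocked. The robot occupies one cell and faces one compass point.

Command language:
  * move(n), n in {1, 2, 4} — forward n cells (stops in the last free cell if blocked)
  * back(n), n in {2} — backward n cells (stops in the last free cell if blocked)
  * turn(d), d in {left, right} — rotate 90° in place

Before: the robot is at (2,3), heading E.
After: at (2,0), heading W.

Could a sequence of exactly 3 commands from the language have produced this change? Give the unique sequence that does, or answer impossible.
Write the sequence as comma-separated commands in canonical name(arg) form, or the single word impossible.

key: position moved to (2,0) AND the heading swung to W — translation plus rotation needed
begin: at (2,3), heading E
step 1 (turn(right)): at (2,3), heading S
step 2 (move(4)): at (2,0), heading S
step 3 (turn(right)): at (2,0), heading W
uniquely the one of 216 3-step routes that fits.

turn(right), move(4), turn(right)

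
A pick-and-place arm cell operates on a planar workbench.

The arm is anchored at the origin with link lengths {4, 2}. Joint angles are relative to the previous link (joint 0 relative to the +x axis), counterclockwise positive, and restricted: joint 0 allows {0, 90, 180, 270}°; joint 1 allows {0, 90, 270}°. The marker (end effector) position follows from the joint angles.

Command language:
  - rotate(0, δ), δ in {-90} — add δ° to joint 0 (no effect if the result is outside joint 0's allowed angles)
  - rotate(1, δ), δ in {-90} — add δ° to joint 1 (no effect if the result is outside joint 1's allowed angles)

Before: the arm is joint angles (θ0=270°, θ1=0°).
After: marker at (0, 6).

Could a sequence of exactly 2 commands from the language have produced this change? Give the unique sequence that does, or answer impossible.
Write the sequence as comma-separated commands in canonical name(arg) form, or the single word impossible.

rotate(0, -90), rotate(0, -90)

begin: joint angles (θ0=270°, θ1=0°)
t=1 rotate(0, -90) ⇒ joint angles (θ0=180°, θ1=0°)
t=2 rotate(0, -90) ⇒ joint angles (θ0=90°, θ1=0°)
no rival 2-sequence matches.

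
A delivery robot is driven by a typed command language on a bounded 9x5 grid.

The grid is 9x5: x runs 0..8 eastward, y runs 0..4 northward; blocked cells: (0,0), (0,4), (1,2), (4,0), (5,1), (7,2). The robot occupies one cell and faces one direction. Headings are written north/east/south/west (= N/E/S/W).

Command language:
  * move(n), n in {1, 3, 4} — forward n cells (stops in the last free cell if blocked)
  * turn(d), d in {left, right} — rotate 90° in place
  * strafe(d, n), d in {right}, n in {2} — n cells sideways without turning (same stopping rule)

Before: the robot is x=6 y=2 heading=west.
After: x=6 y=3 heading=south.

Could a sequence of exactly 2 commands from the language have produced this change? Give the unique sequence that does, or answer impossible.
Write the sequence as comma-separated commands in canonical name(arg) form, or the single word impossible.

no 2-step route produces this change.

impossible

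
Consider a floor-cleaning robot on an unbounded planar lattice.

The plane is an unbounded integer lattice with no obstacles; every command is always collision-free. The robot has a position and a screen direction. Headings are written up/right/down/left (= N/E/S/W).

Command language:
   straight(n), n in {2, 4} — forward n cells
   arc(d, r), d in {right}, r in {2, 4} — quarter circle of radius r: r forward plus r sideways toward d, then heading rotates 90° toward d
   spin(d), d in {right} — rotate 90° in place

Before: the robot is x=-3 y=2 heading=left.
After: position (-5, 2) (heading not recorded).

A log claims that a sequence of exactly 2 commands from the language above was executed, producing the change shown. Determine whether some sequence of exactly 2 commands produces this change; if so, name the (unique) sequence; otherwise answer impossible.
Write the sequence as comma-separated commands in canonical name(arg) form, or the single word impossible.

key: running spin(right) before straight(2) would end elsewhere — order is forced
begin: x=-3 y=2 heading=left
1. straight(2) → x=-5 y=2 heading=left
2. spin(right) → x=-5 y=2 heading=up
no rival 2-sequence matches.

straight(2), spin(right)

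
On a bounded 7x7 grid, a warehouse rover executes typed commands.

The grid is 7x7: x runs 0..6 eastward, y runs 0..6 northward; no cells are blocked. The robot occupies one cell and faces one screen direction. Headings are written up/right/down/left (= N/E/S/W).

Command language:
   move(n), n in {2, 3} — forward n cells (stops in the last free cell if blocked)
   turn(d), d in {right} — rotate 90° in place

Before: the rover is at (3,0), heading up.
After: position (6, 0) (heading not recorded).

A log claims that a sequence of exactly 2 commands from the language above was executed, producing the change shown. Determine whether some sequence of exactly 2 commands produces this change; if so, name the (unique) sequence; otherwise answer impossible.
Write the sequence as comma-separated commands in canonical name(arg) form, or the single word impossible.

key: order matters: swapping turn(right) and move(3) lands elsewhere
begin: at (3,0), heading up
1. turn(right) → at (3,0), heading right
2. move(3) → at (6,0), heading right
no rival 2-sequence matches.

turn(right), move(3)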